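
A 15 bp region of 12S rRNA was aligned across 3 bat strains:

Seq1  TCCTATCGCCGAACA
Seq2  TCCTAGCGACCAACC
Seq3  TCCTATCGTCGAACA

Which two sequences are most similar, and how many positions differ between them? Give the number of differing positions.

1

Pairwise Hamming distances:
  Seq1 vs Seq2: 4
  Seq1 vs Seq3: 1
  Seq2 vs Seq3: 4
The smallest is 1, between Seq1 and Seq3.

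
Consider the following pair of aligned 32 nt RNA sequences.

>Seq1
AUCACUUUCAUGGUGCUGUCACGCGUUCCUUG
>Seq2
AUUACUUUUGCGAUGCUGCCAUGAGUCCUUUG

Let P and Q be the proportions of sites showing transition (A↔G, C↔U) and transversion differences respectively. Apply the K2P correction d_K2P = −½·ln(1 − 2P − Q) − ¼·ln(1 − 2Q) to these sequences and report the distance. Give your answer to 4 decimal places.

The sequences differ at positions 3 (C/U, transition), 9 (C/U, transition), 10 (A/G, transition), 11 (U/C, transition), 13 (G/A, transition), 19 (U/C, transition), 22 (C/U, transition), 24 (C/A, transversion), 27 (U/C, transition), 29 (C/U, transition).
Of the 10 differences, 9 transitions and 1 transversion over 32 sites: P = 9/32 = 0.281250, Q = 1/32 = 0.031250.
d = −0.5·ln(0.406250) − 0.25·ln(0.937500) = −0.5·(-0.900787) − 0.25·(-0.064539) = 0.4665.

0.4665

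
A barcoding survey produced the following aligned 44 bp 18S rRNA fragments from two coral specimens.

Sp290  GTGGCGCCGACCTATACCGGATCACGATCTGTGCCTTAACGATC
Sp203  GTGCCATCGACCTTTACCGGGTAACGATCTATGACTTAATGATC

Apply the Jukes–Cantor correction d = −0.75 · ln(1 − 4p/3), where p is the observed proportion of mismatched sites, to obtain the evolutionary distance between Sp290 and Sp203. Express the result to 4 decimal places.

0.2388

Mismatches occur at site 4 (G↔C), site 6 (G↔A), site 7 (C↔T), site 14 (A↔T), site 21 (A↔G), site 23 (C↔A), site 31 (G↔A), site 34 (C↔A), site 40 (C↔T).
p = 9/44 = 0.204545.
d = −0.75 · ln(1 − (4/3)·0.204545) = −0.75 · ln(0.727273) = −0.75 · (-0.318453) = 0.2388.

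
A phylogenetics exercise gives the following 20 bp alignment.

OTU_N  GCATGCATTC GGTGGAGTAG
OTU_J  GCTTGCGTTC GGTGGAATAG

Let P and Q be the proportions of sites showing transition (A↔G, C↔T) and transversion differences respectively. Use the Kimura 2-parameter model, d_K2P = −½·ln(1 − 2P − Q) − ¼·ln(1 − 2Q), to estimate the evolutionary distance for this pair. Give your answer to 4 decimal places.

Differing sites — 3:A/T (Tv); 7:A/G (Ti); 17:G/A (Ti).
Of the 3 differences, 2 transitions and 1 transversion over 20 sites: P = 2/20 = 0.100000, Q = 1/20 = 0.050000.
d = −0.5·ln(0.750000) − 0.25·ln(0.900000) = −0.5·(-0.287682) − 0.25·(-0.105361) = 0.1702.

0.1702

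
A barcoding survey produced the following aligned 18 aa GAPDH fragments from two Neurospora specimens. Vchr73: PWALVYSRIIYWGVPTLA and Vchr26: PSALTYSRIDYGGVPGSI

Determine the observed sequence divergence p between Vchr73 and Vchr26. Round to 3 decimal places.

0.389

Differing sites — 2:W/S; 5:V/T; 10:I/D; 12:W/G; 16:T/G; 17:L/S; 18:A/I.
There are 7 differences over 18 sites, so p = 7/18 = 0.389.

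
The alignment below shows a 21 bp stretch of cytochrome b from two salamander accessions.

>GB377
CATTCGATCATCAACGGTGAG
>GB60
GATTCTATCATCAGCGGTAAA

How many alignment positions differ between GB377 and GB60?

The sequences differ at positions 1 (C/G), 6 (G/T), 14 (A/G), 19 (G/A), 21 (G/A).
That gives 5 mismatches out of 21 aligned sites, so the Hamming distance is 5.

5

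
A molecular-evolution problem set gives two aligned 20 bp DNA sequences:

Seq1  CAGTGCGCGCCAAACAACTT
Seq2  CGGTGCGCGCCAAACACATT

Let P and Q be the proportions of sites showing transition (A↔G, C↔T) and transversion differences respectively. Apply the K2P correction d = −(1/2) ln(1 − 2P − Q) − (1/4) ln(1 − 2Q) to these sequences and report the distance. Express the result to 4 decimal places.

0.1674

The sequences differ at positions 2 (A/G, transition), 17 (A/C, transversion), 18 (C/A, transversion).
Of the 3 differences, 1 transition and 2 transversions over 20 sites: P = 1/20 = 0.050000, Q = 2/20 = 0.100000.
d = −0.5·ln(0.800000) − 0.25·ln(0.800000) = −0.5·(-0.223144) − 0.25·(-0.223144) = 0.1674.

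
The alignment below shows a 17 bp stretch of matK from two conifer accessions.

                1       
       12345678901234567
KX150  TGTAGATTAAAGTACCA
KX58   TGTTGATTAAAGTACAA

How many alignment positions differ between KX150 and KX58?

2

Differing sites — 4:A/T; 16:C/A.
That gives 2 mismatches out of 17 aligned sites, so the Hamming distance is 2.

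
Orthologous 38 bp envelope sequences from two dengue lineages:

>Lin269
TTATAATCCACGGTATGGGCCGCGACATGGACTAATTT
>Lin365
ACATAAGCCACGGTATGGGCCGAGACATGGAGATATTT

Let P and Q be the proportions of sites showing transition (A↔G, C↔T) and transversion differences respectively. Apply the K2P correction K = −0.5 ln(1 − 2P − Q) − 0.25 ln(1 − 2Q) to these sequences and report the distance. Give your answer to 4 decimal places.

Differing sites — 1:T/A (Tv); 2:T/C (Ti); 7:T/G (Tv); 23:C/A (Tv); 32:C/G (Tv); 33:T/A (Tv); 34:A/T (Tv).
Of the 7 differences, 1 transition and 6 transversions over 38 sites: P = 1/38 = 0.026316, Q = 6/38 = 0.157895.
d = −0.5·ln(0.789473) − 0.25·ln(0.684210) = −0.5·(-0.236390) − 0.25·(-0.379490) = 0.2131.

0.2131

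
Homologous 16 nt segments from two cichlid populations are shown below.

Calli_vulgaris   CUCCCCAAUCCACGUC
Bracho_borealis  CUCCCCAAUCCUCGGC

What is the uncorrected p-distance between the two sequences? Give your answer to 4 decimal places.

Mismatches occur at site 12 (A→U), site 15 (U→G).
There are 2 differences over 16 sites, so p = 2/16 = 0.1250.

0.1250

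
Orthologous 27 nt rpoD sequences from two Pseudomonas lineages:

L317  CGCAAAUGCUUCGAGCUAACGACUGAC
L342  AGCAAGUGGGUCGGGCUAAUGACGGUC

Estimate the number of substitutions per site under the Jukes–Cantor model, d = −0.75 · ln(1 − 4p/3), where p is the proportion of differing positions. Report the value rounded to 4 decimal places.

Mismatches occur at site 1 (C→A), site 6 (A→G), site 9 (C→G), site 10 (U→G), site 14 (A→G), site 20 (C→U), site 24 (U→G), site 26 (A→U).
p = 8/27 = 0.296296.
d = −0.75 · ln(1 − (4/3)·0.296296) = −0.75 · ln(0.604939) = −0.75 · (-0.502628) = 0.3770.

0.3770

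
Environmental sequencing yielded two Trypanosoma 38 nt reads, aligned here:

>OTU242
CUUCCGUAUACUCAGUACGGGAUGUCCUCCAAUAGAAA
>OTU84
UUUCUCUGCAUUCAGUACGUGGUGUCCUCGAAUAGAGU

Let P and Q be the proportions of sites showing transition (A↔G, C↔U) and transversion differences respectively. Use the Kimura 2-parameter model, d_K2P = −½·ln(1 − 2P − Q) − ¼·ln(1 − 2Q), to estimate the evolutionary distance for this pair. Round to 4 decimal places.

0.3800

Differing sites — 1:C/U (Ti); 5:C/U (Ti); 6:G/C (Tv); 8:A/G (Ti); 9:U/C (Ti); 11:C/U (Ti); 20:G/U (Tv); 22:A/G (Ti); 30:C/G (Tv); 37:A/G (Ti); 38:A/U (Tv).
Of the 11 differences, 7 transitions and 4 transversions over 38 sites: P = 7/38 = 0.184211, Q = 4/38 = 0.105263.
d = −0.5·ln(0.526315) − 0.25·ln(0.789474) = −0.5·(-0.641855) − 0.25·(-0.236388) = 0.3800.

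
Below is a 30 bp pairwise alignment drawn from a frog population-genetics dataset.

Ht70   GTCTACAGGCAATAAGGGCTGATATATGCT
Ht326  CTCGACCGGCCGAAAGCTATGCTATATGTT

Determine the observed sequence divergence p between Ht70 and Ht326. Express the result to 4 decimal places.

0.3667

Differing sites — 1:G/C; 4:T/G; 7:A/C; 11:A/C; 12:A/G; 13:T/A; 17:G/C; 18:G/T; 19:C/A; 22:A/C; 29:C/T.
There are 11 differences over 30 sites, so p = 11/30 = 0.3667.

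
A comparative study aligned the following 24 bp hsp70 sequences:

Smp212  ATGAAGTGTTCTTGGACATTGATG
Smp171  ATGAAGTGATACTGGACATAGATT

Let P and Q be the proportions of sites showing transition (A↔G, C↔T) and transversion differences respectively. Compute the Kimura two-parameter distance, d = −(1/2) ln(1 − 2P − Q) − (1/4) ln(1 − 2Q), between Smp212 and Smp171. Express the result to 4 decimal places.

The sequences differ at positions 9 (T/A, transversion), 11 (C/A, transversion), 12 (T/C, transition), 20 (T/A, transversion), 24 (G/T, transversion).
Of the 5 differences, 1 transition and 4 transversions over 24 sites: P = 1/24 = 0.041667, Q = 4/24 = 0.166667.
d = −0.5·ln(0.749999) − 0.25·ln(0.666666) = −0.5·(-0.287683) − 0.25·(-0.405466) = 0.2452.

0.2452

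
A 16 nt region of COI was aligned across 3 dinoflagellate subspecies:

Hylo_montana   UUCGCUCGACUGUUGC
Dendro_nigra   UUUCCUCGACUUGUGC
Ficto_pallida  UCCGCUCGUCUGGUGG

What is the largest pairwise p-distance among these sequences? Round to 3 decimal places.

Pairwise Hamming distances:
  Hylo_montana vs Dendro_nigra: 4
  Hylo_montana vs Ficto_pallida: 4
  Dendro_nigra vs Ficto_pallida: 6
The largest is 6 mismatches, between Dendro_nigra and Ficto_pallida; p = 6/16 = 0.375.

0.375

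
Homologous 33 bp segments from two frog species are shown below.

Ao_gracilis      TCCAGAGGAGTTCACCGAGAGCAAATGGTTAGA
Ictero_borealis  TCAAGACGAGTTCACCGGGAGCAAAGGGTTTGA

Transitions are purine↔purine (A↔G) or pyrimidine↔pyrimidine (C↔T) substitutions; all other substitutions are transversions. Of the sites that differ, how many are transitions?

Differing sites — 3:C/A (Tv); 7:G/C (Tv); 18:A/G (Ti); 26:T/G (Tv); 31:A/T (Tv).
Of the 5 differences, 1 transition and 4 transversions, so the answer is 1.

1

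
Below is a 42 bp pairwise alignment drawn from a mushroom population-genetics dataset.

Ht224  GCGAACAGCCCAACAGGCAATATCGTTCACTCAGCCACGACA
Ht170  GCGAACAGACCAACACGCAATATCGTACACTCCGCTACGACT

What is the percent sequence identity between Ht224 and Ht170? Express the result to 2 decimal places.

85.71%

Differing sites — 9:C/A; 16:G/C; 27:T/A; 33:A/C; 36:C/T; 42:A/T.
36 of the 42 sites match, so the percent identity is 36/42 × 100 = 85.71%.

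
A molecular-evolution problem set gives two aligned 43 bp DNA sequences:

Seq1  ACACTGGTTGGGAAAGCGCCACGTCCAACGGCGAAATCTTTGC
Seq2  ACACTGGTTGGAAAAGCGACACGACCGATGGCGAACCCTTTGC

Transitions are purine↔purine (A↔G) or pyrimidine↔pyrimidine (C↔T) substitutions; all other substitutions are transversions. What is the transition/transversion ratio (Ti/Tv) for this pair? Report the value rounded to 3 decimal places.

The sequences differ at positions 12 (G/A, transition), 19 (C/A, transversion), 24 (T/A, transversion), 27 (A/G, transition), 29 (C/T, transition), 36 (A/C, transversion), 37 (T/C, transition).
Of the 7 differences, 4 transitions and 3 transversions, so Ti/Tv = 4/3 = 1.333.

1.333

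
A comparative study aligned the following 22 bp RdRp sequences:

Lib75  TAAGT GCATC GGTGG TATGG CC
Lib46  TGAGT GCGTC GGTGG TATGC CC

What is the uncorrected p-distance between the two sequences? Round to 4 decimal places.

Mismatches occur at site 2 (A/G), site 8 (A/G), site 20 (G/C).
There are 3 differences over 22 sites, so p = 3/22 = 0.1364.

0.1364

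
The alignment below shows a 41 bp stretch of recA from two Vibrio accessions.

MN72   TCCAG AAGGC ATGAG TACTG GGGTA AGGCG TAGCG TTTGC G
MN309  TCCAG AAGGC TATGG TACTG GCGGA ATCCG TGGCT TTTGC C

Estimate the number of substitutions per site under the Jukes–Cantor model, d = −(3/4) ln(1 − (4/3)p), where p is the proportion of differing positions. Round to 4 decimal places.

The sequences differ at positions 11 (A/T), 12 (T/A), 13 (G/T), 14 (A/G), 22 (G/C), 24 (T/G), 27 (G/T), 28 (G/C), 32 (A/G), 35 (G/T), 41 (G/C).
p = 11/41 = 0.268293.
d = −0.75 · ln(1 − (4/3)·0.268293) = −0.75 · ln(0.642276) = −0.75 · (-0.442737) = 0.3321.

0.3321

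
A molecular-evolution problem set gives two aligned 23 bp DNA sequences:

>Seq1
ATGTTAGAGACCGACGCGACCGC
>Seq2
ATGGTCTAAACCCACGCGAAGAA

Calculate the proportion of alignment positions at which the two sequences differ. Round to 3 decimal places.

Differing sites — 4:T/G; 6:A/C; 7:G/T; 9:G/A; 13:G/C; 20:C/A; 21:C/G; 22:G/A; 23:C/A.
There are 9 differences over 23 sites, so p = 9/23 = 0.391.

0.391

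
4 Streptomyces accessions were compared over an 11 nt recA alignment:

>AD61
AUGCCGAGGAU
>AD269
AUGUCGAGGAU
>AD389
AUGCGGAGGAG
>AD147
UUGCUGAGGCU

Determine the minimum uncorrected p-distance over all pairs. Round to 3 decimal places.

0.091

Pairwise Hamming distances:
  AD61 vs AD269: 1
  AD61 vs AD389: 2
  AD61 vs AD147: 3
  AD269 vs AD389: 3
  AD269 vs AD147: 4
  AD389 vs AD147: 4
The smallest is 1 mismatch, between AD61 and AD269; p = 1/11 = 0.091.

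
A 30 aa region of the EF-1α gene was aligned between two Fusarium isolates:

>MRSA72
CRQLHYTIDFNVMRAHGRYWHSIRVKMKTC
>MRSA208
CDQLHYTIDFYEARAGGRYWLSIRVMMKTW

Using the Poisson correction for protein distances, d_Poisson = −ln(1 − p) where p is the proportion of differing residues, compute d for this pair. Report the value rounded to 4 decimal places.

Mismatches occur at site 2 (R↔D), site 11 (N↔Y), site 12 (V↔E), site 13 (M↔A), site 16 (H↔G), site 21 (H↔L), site 26 (K↔M), site 30 (C↔W).
p = 8/30 = 0.266667.
d = −ln(1 − 0.266667) = −ln(0.733333) = 0.3102.

0.3102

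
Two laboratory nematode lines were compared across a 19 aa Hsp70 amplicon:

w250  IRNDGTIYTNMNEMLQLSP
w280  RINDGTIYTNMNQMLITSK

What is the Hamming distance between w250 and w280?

6

The sequences differ at positions 1 (I/R), 2 (R/I), 13 (E/Q), 16 (Q/I), 17 (L/T), 19 (P/K).
That gives 6 mismatches out of 19 aligned sites, so the Hamming distance is 6.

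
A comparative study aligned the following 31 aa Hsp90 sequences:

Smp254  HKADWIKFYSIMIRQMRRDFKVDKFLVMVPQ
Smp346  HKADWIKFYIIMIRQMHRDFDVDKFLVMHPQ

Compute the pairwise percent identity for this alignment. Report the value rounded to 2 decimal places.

87.10%

Differing sites — 10:S/I; 17:R/H; 21:K/D; 29:V/H.
27 of the 31 sites match, so the percent identity is 27/31 × 100 = 87.10%.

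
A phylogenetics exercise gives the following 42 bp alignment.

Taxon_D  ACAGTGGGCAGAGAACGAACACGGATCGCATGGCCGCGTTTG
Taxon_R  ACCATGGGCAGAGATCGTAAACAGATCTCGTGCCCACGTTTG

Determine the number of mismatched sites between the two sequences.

10

Mismatches occur at site 3 (A↔C), site 4 (G↔A), site 15 (A↔T), site 18 (A↔T), site 20 (C↔A), site 23 (G↔A), site 28 (G↔T), site 30 (A↔G), site 33 (G↔C), site 36 (G↔A).
That gives 10 mismatches out of 42 aligned sites, so the Hamming distance is 10.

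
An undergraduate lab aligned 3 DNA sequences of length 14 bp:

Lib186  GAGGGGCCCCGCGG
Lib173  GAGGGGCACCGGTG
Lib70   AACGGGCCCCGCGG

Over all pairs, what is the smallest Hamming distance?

Pairwise Hamming distances:
  Lib186 vs Lib173: 3
  Lib186 vs Lib70: 2
  Lib173 vs Lib70: 5
The smallest is 2, between Lib186 and Lib70.

2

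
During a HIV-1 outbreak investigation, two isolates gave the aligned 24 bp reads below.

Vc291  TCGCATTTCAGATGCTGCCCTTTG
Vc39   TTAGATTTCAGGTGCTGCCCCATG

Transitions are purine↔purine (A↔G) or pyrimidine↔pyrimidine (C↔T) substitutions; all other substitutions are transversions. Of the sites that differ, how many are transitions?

The sequences differ at positions 2 (C/T, transition), 3 (G/A, transition), 4 (C/G, transversion), 12 (A/G, transition), 21 (T/C, transition), 22 (T/A, transversion).
Of the 6 differences, 4 transitions and 2 transversions, so the answer is 4.

4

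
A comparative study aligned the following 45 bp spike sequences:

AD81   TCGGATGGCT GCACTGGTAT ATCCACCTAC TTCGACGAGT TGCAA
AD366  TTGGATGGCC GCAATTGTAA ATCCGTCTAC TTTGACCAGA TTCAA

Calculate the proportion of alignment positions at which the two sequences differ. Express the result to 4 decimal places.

Differing sites — 2:C/T; 10:T/C; 14:C/A; 16:G/T; 20:T/A; 25:A/G; 26:C/T; 33:C/T; 37:G/C; 40:T/A; 42:G/T.
There are 11 differences over 45 sites, so p = 11/45 = 0.2444.

0.2444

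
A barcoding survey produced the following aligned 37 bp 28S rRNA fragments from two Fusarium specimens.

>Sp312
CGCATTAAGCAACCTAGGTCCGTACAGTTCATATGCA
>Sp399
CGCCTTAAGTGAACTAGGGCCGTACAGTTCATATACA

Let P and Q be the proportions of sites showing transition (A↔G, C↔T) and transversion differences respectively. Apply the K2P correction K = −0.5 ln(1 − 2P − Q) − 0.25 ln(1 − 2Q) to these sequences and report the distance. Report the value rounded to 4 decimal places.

Differing sites — 4:A/C (Tv); 10:C/T (Ti); 11:A/G (Ti); 13:C/A (Tv); 19:T/G (Tv); 35:G/A (Ti).
Of the 6 differences, 3 transitions and 3 transversions over 37 sites: P = 3/37 = 0.081081, Q = 3/37 = 0.081081.
d = −0.5·ln(0.756757) − 0.25·ln(0.837838) = −0.5·(-0.278713) − 0.25·(-0.176931) = 0.1836.

0.1836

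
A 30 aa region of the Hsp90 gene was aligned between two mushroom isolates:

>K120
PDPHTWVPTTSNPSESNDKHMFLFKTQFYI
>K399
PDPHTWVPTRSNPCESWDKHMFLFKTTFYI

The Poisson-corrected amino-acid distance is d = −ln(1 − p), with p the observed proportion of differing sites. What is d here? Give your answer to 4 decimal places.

Mismatches occur at site 10 (T↔R), site 14 (S↔C), site 17 (N↔W), site 27 (Q↔T).
p = 4/30 = 0.133333.
d = −ln(1 − 0.133333) = −ln(0.866667) = 0.1431.

0.1431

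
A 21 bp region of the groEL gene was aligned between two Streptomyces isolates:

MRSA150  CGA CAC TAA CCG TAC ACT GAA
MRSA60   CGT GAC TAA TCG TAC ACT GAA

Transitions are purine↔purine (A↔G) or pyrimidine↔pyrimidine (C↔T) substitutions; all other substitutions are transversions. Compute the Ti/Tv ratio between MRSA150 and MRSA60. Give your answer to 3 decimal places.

Differing sites — 3:A/T (Tv); 4:C/G (Tv); 10:C/T (Ti).
Of the 3 differences, 1 transition and 2 transversions, so Ti/Tv = 1/2 = 0.500.

0.500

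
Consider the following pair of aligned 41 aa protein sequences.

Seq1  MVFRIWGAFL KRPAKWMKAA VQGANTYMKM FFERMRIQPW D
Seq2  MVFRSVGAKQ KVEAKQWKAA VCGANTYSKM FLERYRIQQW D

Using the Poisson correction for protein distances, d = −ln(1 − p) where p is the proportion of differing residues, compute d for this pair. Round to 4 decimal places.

0.3814

Differing sites — 5:I/S; 6:W/V; 9:F/K; 10:L/Q; 12:R/V; 13:P/E; 16:W/Q; 17:M/W; 22:Q/C; 28:M/S; 32:F/L; 35:M/Y; 39:P/Q.
p = 13/41 = 0.317073.
d = −ln(1 − 0.317073) = −ln(0.682927) = 0.3814.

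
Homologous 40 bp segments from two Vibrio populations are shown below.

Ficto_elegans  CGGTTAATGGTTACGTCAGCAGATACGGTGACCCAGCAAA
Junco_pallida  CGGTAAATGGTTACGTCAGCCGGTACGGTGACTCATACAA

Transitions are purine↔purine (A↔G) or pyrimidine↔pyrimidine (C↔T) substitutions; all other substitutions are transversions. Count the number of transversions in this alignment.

5

The sequences differ at positions 5 (T/A, transversion), 21 (A/C, transversion), 23 (A/G, transition), 33 (C/T, transition), 36 (G/T, transversion), 37 (C/A, transversion), 38 (A/C, transversion).
Of the 7 differences, 2 transitions and 5 transversions, so the answer is 5.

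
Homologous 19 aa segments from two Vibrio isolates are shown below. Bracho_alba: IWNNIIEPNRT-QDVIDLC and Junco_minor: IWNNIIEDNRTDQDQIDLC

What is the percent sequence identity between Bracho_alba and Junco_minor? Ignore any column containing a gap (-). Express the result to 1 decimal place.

88.9%

Excluding the 1 gap column leaves 18 comparable sites.
The sequences differ at positions 8 (P/D), 15 (V/Q).
16 of the 18 comparable sites match, so the percent identity is 16/18 × 100 = 88.9%.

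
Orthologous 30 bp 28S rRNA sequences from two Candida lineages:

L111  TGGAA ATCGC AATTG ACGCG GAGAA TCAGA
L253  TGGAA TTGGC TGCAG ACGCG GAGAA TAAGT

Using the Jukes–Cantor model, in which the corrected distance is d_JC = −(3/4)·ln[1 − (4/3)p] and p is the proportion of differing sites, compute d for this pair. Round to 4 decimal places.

Differing sites — 6:A/T; 8:C/G; 11:A/T; 12:A/G; 13:T/C; 14:T/A; 27:C/A; 30:A/T.
p = 8/30 = 0.266667.
d = −0.75 · ln(1 − (4/3)·0.266667) = −0.75 · ln(0.644444) = −0.75 · (-0.439367) = 0.3295.

0.3295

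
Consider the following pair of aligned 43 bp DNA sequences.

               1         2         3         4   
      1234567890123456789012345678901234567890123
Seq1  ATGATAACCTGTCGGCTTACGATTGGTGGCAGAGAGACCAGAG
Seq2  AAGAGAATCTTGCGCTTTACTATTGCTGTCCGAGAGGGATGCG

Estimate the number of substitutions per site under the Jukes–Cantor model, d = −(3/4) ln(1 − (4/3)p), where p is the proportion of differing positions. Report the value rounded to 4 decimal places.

Differing sites — 2:T/A; 5:T/G; 8:C/T; 11:G/T; 12:T/G; 15:G/C; 16:C/T; 21:G/T; 26:G/C; 29:G/T; 31:A/C; 37:A/G; 38:C/G; 39:C/A; 40:A/T; 42:A/C.
p = 16/43 = 0.372093.
d = −0.75 · ln(1 − (4/3)·0.372093) = −0.75 · ln(0.503876) = −0.75 · (-0.685425) = 0.5141.

0.5141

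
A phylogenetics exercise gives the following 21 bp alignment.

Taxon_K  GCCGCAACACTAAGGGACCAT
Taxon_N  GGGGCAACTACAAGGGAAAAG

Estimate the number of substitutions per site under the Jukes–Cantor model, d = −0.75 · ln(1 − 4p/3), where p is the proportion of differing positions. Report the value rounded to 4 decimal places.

The sequences differ at positions 2 (C/G), 3 (C/G), 9 (A/T), 10 (C/A), 11 (T/C), 18 (C/A), 19 (C/A), 21 (T/G).
p = 8/21 = 0.380952.
d = −0.75 · ln(1 − (4/3)·0.380952) = −0.75 · ln(0.492064) = −0.75 · (-0.709146) = 0.5319.

0.5319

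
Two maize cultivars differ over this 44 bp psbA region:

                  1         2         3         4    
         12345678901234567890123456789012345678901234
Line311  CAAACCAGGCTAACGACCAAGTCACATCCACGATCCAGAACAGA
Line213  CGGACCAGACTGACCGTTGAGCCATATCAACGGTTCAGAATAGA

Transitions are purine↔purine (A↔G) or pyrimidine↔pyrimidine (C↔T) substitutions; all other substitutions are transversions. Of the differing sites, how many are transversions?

Differing sites — 2:A/G (Ti); 3:A/G (Ti); 9:G/A (Ti); 12:A/G (Ti); 15:G/C (Tv); 16:A/G (Ti); 17:C/T (Ti); 18:C/T (Ti); 19:A/G (Ti); 22:T/C (Ti); 25:C/T (Ti); 29:C/A (Tv); 33:A/G (Ti); 35:C/T (Ti); 41:C/T (Ti).
Of the 15 differences, 13 transitions and 2 transversions, so the answer is 2.

2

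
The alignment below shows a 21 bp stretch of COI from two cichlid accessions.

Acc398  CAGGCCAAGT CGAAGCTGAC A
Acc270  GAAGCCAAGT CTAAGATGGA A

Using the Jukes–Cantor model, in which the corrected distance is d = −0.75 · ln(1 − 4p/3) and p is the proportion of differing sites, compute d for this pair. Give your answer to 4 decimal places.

Mismatches occur at site 1 (C↔G), site 3 (G↔A), site 12 (G↔T), site 16 (C↔A), site 19 (A↔G), site 20 (C↔A).
p = 6/21 = 0.285714.
d = −0.75 · ln(1 − (4/3)·0.285714) = −0.75 · ln(0.619048) = −0.75 · (-0.479572) = 0.3597.

0.3597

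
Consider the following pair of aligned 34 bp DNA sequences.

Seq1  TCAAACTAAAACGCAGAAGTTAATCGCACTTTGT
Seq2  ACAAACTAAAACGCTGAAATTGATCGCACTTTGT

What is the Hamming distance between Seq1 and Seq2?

Differing sites — 1:T/A; 15:A/T; 19:G/A; 22:A/G.
That gives 4 mismatches out of 34 aligned sites, so the Hamming distance is 4.

4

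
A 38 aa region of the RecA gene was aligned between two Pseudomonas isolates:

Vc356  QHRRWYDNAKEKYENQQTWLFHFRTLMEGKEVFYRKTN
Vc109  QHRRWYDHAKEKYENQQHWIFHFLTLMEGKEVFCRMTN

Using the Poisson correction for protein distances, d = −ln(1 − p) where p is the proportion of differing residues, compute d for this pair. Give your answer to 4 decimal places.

Differing sites — 8:N/H; 18:T/H; 20:L/I; 24:R/L; 34:Y/C; 36:K/M.
p = 6/38 = 0.157895.
d = −ln(1 − 0.157895) = −ln(0.842105) = 0.1719.

0.1719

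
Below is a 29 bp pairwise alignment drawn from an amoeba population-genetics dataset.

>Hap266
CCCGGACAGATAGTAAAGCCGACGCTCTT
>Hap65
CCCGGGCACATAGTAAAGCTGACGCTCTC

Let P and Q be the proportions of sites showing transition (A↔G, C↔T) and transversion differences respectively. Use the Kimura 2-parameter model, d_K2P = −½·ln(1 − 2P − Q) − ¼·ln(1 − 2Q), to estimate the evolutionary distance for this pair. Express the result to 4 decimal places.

Mismatches occur at site 6 (A↔G, transition), site 9 (G↔C, transversion), site 20 (C↔T, transition), site 29 (T↔C, transition).
Of the 4 differences, 3 transitions and 1 transversion over 29 sites: P = 3/29 = 0.103448, Q = 1/29 = 0.034483.
d = −0.5·ln(0.758621) − 0.25·ln(0.931034) = −0.5·(-0.276253) − 0.25·(-0.071459) = 0.1560.

0.1560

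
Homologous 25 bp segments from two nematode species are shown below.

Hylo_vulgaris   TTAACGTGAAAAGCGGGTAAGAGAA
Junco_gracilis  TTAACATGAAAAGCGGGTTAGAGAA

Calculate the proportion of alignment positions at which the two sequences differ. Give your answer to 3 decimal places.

0.080

The sequences differ at positions 6 (G/A), 19 (A/T).
There are 2 differences over 25 sites, so p = 2/25 = 0.080.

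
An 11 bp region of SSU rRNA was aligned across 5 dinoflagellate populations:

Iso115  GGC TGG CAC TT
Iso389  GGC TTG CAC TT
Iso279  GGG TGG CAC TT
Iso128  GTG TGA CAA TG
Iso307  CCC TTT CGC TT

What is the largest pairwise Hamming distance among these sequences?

Pairwise Hamming distances:
  Iso115 vs Iso389: 1
  Iso115 vs Iso279: 1
  Iso115 vs Iso128: 5
  Iso115 vs Iso307: 5
  Iso389 vs Iso279: 2
  Iso389 vs Iso128: 6
  Iso389 vs Iso307: 4
  Iso279 vs Iso128: 4
  Iso279 vs Iso307: 6
  Iso128 vs Iso307: 8
The largest is 8, between Iso128 and Iso307.

8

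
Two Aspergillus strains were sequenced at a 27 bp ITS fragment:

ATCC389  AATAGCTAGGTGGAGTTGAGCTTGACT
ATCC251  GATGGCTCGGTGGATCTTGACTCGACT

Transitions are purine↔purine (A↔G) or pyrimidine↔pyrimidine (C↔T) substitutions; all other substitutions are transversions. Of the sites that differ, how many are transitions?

Differing sites — 1:A/G (Ti); 4:A/G (Ti); 8:A/C (Tv); 15:G/T (Tv); 16:T/C (Ti); 18:G/T (Tv); 19:A/G (Ti); 20:G/A (Ti); 23:T/C (Ti).
Of the 9 differences, 6 transitions and 3 transversions, so the answer is 6.

6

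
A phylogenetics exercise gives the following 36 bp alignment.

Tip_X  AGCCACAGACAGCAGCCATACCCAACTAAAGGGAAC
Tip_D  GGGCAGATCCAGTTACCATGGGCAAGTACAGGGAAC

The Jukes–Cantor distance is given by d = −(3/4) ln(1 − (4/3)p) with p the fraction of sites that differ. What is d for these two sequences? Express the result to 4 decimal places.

The sequences differ at positions 1 (A/G), 3 (C/G), 6 (C/G), 8 (G/T), 9 (A/C), 13 (C/T), 14 (A/T), 15 (G/A), 20 (A/G), 21 (C/G), 22 (C/G), 26 (C/G), 29 (A/C).
p = 13/36 = 0.361111.
d = −0.75 · ln(1 − (4/3)·0.361111) = −0.75 · ln(0.518519) = −0.75 · (-0.656779) = 0.4926.

0.4926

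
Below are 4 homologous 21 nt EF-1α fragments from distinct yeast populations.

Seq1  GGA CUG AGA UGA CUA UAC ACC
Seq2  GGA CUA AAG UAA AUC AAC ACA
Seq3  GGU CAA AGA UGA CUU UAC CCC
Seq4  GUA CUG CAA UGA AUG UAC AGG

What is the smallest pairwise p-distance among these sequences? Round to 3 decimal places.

Pairwise Hamming distances:
  Seq1 vs Seq2: 8
  Seq1 vs Seq3: 5
  Seq1 vs Seq4: 7
  Seq2 vs Seq3: 10
  Seq2 vs Seq4: 9
  Seq3 vs Seq4: 11
The smallest is 5 mismatches, between Seq1 and Seq3; p = 5/21 = 0.238.

0.238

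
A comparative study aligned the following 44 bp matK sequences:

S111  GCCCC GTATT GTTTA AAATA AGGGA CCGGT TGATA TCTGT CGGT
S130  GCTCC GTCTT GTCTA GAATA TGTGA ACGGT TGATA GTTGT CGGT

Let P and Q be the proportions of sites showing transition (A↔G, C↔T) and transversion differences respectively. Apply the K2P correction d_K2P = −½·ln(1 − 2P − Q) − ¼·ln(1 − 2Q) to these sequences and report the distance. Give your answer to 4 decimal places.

Differing sites — 3:C/T (Ti); 8:A/C (Tv); 13:T/C (Ti); 16:A/G (Ti); 21:A/T (Tv); 23:G/T (Tv); 26:C/A (Tv); 36:T/G (Tv); 37:C/T (Ti).
Of the 9 differences, 4 transitions and 5 transversions over 44 sites: P = 4/44 = 0.090909, Q = 5/44 = 0.113636.
d = −0.5·ln(0.704546) − 0.25·ln(0.772728) = −0.5·(-0.350202) − 0.25·(-0.257828) = 0.2396.

0.2396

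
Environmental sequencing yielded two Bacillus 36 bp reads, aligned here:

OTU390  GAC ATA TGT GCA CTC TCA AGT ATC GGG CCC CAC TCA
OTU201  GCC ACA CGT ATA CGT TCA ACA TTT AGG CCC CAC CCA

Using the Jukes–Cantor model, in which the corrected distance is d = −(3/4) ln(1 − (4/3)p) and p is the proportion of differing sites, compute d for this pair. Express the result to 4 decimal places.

Differing sites — 2:A/C; 5:T/C; 7:T/C; 10:G/A; 11:C/T; 14:T/G; 15:C/T; 20:G/C; 21:T/A; 22:A/T; 24:C/T; 25:G/A; 34:T/C.
p = 13/36 = 0.361111.
d = −0.75 · ln(1 − (4/3)·0.361111) = −0.75 · ln(0.518519) = −0.75 · (-0.656779) = 0.4926.

0.4926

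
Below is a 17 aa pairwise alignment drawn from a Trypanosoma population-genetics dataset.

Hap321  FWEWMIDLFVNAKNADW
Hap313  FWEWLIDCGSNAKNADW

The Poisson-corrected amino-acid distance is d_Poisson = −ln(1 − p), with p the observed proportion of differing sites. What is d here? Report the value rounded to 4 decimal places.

Differing sites — 5:M/L; 8:L/C; 9:F/G; 10:V/S.
p = 4/17 = 0.235294.
d = −ln(1 − 0.235294) = −ln(0.764706) = 0.2683.

0.2683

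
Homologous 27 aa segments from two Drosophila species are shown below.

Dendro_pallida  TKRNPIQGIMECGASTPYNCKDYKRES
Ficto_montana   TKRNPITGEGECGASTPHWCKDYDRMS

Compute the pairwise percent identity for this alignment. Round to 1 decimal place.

The sequences differ at positions 7 (Q/T), 9 (I/E), 10 (M/G), 18 (Y/H), 19 (N/W), 24 (K/D), 26 (E/M).
20 of the 27 sites match, so the percent identity is 20/27 × 100 = 74.1%.

74.1%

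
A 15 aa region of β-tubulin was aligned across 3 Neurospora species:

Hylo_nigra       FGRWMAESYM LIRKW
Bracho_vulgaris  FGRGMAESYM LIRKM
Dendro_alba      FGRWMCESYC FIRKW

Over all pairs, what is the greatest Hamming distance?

5

Pairwise Hamming distances:
  Hylo_nigra vs Bracho_vulgaris: 2
  Hylo_nigra vs Dendro_alba: 3
  Bracho_vulgaris vs Dendro_alba: 5
The largest is 5, between Bracho_vulgaris and Dendro_alba.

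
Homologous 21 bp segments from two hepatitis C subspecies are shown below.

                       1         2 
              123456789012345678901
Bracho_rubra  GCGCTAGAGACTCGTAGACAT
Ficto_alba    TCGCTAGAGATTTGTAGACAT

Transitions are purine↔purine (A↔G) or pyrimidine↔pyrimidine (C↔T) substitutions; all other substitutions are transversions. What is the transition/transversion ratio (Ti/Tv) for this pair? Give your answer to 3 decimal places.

Mismatches occur at site 1 (G/T, transversion), site 11 (C/T, transition), site 13 (C/T, transition).
Of the 3 differences, 2 transitions and 1 transversion, so Ti/Tv = 2/1 = 2.000.

2.000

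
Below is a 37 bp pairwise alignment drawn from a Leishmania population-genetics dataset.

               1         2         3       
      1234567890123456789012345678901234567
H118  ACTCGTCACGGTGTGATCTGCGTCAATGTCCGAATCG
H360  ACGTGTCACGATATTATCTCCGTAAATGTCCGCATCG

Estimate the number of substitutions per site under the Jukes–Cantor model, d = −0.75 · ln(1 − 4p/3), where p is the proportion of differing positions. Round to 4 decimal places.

0.2551

Differing sites — 3:T/G; 4:C/T; 11:G/A; 13:G/A; 15:G/T; 20:G/C; 24:C/A; 33:A/C.
p = 8/37 = 0.216216.
d = −0.75 · ln(1 − (4/3)·0.216216) = −0.75 · ln(0.711712) = −0.75 · (-0.340082) = 0.2551.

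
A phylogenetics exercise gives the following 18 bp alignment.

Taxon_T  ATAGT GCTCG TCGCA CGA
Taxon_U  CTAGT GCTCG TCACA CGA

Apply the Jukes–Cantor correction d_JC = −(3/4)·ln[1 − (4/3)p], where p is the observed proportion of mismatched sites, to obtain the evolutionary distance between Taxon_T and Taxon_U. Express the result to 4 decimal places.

0.1203

The sequences differ at positions 1 (A/C), 13 (G/A).
p = 2/18 = 0.111111.
d = −0.75 · ln(1 − (4/3)·0.111111) = −0.75 · ln(0.851852) = −0.75 · (-0.160342) = 0.1203.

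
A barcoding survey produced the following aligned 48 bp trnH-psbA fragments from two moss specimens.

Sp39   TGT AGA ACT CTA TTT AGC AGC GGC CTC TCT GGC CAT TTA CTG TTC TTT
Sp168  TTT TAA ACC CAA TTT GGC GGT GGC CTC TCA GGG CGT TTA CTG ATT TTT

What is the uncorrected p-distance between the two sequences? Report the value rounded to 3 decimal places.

Mismatches occur at site 2 (G/T), site 4 (A/T), site 5 (G/A), site 9 (T/C), site 11 (T/A), site 16 (A/G), site 19 (A/G), site 21 (C/T), site 30 (T/A), site 33 (C/G), site 35 (A/G), site 43 (T/A), site 45 (C/T).
There are 13 differences over 48 sites, so p = 13/48 = 0.271.

0.271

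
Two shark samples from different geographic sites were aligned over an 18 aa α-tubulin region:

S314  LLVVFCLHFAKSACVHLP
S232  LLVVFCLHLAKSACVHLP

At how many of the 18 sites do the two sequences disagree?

Differing sites — 9:F/L.
That gives 1 mismatch out of 18 aligned sites, so the Hamming distance is 1.

1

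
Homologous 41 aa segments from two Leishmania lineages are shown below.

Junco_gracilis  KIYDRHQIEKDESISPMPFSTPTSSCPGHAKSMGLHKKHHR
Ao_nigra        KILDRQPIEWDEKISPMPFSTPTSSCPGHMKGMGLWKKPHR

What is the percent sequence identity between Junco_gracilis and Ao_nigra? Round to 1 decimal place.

Differing sites — 3:Y/L; 6:H/Q; 7:Q/P; 10:K/W; 13:S/K; 30:A/M; 32:S/G; 36:H/W; 39:H/P.
32 of the 41 sites match, so the percent identity is 32/41 × 100 = 78.0%.

78.0%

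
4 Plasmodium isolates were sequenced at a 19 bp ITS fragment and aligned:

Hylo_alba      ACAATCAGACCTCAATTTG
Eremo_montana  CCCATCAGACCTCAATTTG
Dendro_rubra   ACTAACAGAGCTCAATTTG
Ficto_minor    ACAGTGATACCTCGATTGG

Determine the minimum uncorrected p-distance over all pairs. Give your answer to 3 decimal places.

Pairwise Hamming distances:
  Hylo_alba vs Eremo_montana: 2
  Hylo_alba vs Dendro_rubra: 3
  Hylo_alba vs Ficto_minor: 5
  Eremo_montana vs Dendro_rubra: 4
  Eremo_montana vs Ficto_minor: 7
  Dendro_rubra vs Ficto_minor: 8
The smallest is 2 mismatches, between Hylo_alba and Eremo_montana; p = 2/19 = 0.105.

0.105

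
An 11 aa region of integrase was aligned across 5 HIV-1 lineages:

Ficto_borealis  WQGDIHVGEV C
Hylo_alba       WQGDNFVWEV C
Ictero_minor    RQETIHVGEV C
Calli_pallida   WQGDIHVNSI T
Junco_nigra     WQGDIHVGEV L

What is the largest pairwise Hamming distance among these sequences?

Pairwise Hamming distances:
  Ficto_borealis vs Hylo_alba: 3
  Ficto_borealis vs Ictero_minor: 3
  Ficto_borealis vs Calli_pallida: 4
  Ficto_borealis vs Junco_nigra: 1
  Hylo_alba vs Ictero_minor: 6
  Hylo_alba vs Calli_pallida: 6
  Hylo_alba vs Junco_nigra: 4
  Ictero_minor vs Calli_pallida: 7
  Ictero_minor vs Junco_nigra: 4
  Calli_pallida vs Junco_nigra: 4
The largest is 7, between Ictero_minor and Calli_pallida.

7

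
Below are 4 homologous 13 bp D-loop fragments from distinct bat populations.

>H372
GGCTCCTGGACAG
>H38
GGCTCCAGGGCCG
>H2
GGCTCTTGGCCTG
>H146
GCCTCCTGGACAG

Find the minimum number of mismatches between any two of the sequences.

Pairwise Hamming distances:
  H372 vs H38: 3
  H372 vs H2: 3
  H372 vs H146: 1
  H38 vs H2: 4
  H38 vs H146: 4
  H2 vs H146: 4
The smallest is 1, between H372 and H146.

1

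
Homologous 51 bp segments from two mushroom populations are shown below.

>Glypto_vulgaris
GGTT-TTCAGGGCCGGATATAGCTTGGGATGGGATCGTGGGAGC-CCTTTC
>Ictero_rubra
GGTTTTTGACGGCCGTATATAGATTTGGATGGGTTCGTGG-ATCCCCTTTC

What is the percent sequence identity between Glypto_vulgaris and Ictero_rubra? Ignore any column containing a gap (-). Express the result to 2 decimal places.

Excluding the 3 gap columns leaves 48 comparable sites.
Differing sites — 8:C/G; 10:G/C; 16:G/T; 23:C/A; 26:G/T; 34:A/T; 43:G/T.
41 of the 48 comparable sites match, so the percent identity is 41/48 × 100 = 85.42%.

85.42%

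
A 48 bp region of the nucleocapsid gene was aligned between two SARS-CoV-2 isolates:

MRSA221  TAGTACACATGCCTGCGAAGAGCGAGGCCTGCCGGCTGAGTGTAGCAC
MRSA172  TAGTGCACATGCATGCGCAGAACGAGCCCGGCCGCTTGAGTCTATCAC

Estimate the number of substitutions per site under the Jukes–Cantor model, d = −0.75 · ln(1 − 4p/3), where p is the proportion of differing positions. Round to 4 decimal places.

Mismatches occur at site 5 (A↔G), site 13 (C↔A), site 18 (A↔C), site 22 (G↔A), site 27 (G↔C), site 30 (T↔G), site 35 (G↔C), site 36 (C↔T), site 42 (G↔C), site 45 (G↔T).
p = 10/48 = 0.208333.
d = −0.75 · ln(1 − (4/3)·0.208333) = −0.75 · ln(0.722223) = −0.75 · (-0.325421) = 0.2441.

0.2441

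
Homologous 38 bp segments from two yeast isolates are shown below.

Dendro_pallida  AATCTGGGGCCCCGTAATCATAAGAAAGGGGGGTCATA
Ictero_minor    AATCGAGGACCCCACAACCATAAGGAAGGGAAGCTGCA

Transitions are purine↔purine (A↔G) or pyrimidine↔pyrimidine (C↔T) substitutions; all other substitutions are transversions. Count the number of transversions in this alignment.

The sequences differ at positions 5 (T/G, transversion), 6 (G/A, transition), 9 (G/A, transition), 14 (G/A, transition), 15 (T/C, transition), 18 (T/C, transition), 25 (A/G, transition), 31 (G/A, transition), 32 (G/A, transition), 34 (T/C, transition), 35 (C/T, transition), 36 (A/G, transition), 37 (T/C, transition).
Of the 13 differences, 12 transitions and 1 transversion, so the answer is 1.

1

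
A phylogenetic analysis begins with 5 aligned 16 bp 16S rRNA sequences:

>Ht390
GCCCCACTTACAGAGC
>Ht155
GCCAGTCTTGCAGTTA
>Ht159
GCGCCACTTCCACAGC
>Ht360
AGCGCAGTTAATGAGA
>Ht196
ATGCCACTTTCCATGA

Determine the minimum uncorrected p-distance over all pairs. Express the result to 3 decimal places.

0.188

Pairwise Hamming distances:
  Ht390 vs Ht155: 7
  Ht390 vs Ht159: 3
  Ht390 vs Ht360: 7
  Ht390 vs Ht196: 8
  Ht155 vs Ht159: 9
  Ht155 vs Ht360: 11
  Ht155 vs Ht196: 10
  Ht159 vs Ht360: 10
  Ht159 vs Ht196: 7
  Ht360 vs Ht196: 9
The smallest is 3 mismatches, between Ht390 and Ht159; p = 3/16 = 0.188.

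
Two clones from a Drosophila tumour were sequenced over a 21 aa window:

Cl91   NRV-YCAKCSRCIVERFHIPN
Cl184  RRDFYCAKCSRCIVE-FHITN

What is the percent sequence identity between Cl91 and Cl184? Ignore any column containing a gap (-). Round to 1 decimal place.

Excluding the 2 gap columns leaves 19 comparable sites.
The sequences differ at positions 1 (N/R), 3 (V/D), 20 (P/T).
16 of the 19 comparable sites match, so the percent identity is 16/19 × 100 = 84.2%.

84.2%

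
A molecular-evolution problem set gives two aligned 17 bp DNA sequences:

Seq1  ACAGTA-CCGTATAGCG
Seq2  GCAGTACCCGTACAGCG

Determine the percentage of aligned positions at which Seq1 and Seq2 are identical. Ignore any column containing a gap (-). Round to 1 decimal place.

87.5%

Excluding the 1 gap column leaves 16 comparable sites.
Differing sites — 1:A/G; 13:T/C.
14 of the 16 comparable sites match, so the percent identity is 14/16 × 100 = 87.5%.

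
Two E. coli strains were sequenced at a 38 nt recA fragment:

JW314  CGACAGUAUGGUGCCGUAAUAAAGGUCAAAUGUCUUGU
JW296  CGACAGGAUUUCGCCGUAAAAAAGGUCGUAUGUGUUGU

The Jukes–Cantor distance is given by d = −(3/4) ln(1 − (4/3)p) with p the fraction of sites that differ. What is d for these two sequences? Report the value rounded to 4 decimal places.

0.2471

Mismatches occur at site 7 (U/G), site 10 (G/U), site 11 (G/U), site 12 (U/C), site 20 (U/A), site 28 (A/G), site 29 (A/U), site 34 (C/G).
p = 8/38 = 0.210526.
d = −0.75 · ln(1 − (4/3)·0.210526) = −0.75 · ln(0.719299) = −0.75 · (-0.329478) = 0.2471.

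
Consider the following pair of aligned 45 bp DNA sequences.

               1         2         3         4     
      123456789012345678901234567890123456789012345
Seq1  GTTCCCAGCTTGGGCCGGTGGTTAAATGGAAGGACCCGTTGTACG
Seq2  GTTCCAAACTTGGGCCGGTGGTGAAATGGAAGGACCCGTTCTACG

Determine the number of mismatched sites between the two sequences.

4

The sequences differ at positions 6 (C/A), 8 (G/A), 23 (T/G), 41 (G/C).
That gives 4 mismatches out of 45 aligned sites, so the Hamming distance is 4.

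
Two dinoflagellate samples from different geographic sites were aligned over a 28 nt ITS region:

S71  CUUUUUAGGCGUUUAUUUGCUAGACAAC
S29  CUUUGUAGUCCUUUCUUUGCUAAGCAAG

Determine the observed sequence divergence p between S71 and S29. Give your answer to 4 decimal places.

0.2500

The sequences differ at positions 5 (U/G), 9 (G/U), 11 (G/C), 15 (A/C), 23 (G/A), 24 (A/G), 28 (C/G).
There are 7 differences over 28 sites, so p = 7/28 = 0.2500.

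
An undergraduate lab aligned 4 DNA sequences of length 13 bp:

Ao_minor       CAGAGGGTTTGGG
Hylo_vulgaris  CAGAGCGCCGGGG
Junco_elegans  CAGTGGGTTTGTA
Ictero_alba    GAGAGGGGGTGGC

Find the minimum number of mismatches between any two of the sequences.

Pairwise Hamming distances:
  Ao_minor vs Hylo_vulgaris: 4
  Ao_minor vs Junco_elegans: 3
  Ao_minor vs Ictero_alba: 4
  Hylo_vulgaris vs Junco_elegans: 7
  Hylo_vulgaris vs Ictero_alba: 6
  Junco_elegans vs Ictero_alba: 6
The smallest is 3, between Ao_minor and Junco_elegans.

3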